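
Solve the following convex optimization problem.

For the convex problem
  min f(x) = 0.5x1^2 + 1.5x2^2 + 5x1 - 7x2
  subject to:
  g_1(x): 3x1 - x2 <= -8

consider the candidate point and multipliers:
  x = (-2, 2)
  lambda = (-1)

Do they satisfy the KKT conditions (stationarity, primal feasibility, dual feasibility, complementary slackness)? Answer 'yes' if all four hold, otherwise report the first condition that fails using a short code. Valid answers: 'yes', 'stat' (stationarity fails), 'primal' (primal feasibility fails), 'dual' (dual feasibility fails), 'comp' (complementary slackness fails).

Gradient of f: grad f(x) = Q x + c = (3, -1)
Constraint values g_i(x) = a_i^T x - b_i:
  g_1((-2, 2)) = 0
Stationarity residual: grad f(x) + sum_i lambda_i a_i = (0, 0)
  -> stationarity OK
Primal feasibility (all g_i <= 0): OK
Dual feasibility (all lambda_i >= 0): FAILS
Complementary slackness (lambda_i * g_i(x) = 0 for all i): OK

Verdict: the first failing condition is dual_feasibility -> dual.

dual


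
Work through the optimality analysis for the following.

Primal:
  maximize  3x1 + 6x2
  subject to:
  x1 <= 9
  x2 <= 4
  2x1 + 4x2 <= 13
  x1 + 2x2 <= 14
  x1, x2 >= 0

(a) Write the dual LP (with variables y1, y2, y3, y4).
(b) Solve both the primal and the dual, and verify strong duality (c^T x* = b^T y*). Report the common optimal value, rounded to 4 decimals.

The standard primal-dual pair for 'max c^T x s.t. A x <= b, x >= 0' is:
  Dual:  min b^T y  s.t.  A^T y >= c,  y >= 0.

So the dual LP is:
  minimize  9y1 + 4y2 + 13y3 + 14y4
  subject to:
    y1 + 2y3 + y4 >= 3
    y2 + 4y3 + 2y4 >= 6
    y1, y2, y3, y4 >= 0

Solving the primal: x* = (6.5, 0).
  primal value c^T x* = 19.5.
Solving the dual: y* = (0, 0, 1.5, 0).
  dual value b^T y* = 19.5.
Strong duality: c^T x* = b^T y*. Confirmed.

19.5


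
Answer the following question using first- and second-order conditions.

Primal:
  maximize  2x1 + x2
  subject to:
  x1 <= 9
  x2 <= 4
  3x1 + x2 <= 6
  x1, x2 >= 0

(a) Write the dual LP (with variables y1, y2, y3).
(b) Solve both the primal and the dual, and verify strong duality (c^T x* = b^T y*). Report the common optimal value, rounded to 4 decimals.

The standard primal-dual pair for 'max c^T x s.t. A x <= b, x >= 0' is:
  Dual:  min b^T y  s.t.  A^T y >= c,  y >= 0.

So the dual LP is:
  minimize  9y1 + 4y2 + 6y3
  subject to:
    y1 + 3y3 >= 2
    y2 + y3 >= 1
    y1, y2, y3 >= 0

Solving the primal: x* = (0.6667, 4).
  primal value c^T x* = 5.3333.
Solving the dual: y* = (0, 0.3333, 0.6667).
  dual value b^T y* = 5.3333.
Strong duality: c^T x* = b^T y*. Confirmed.

5.3333


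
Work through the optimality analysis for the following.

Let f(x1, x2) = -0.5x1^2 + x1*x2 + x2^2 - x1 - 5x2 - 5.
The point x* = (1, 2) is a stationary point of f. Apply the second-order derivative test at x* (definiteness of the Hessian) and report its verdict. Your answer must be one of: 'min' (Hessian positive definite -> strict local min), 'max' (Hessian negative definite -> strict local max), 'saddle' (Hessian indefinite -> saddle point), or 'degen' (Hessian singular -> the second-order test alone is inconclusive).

Compute the Hessian H = grad^2 f:
  H = [[-1, 1], [1, 2]]
Verify stationarity: grad f(x*) = H x* + g = (0, 0).
Eigenvalues of H: -1.3028, 2.3028.
Eigenvalues have mixed signs, so H is indefinite -> x* is a saddle point.

saddle


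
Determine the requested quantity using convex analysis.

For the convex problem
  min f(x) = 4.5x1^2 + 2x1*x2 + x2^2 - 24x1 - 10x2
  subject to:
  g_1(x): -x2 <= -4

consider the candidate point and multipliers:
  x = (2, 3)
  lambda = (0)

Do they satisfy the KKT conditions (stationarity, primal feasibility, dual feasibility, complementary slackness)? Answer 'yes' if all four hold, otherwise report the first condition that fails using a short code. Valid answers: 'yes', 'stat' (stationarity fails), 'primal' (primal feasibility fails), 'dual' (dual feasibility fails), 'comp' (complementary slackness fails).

Gradient of f: grad f(x) = Q x + c = (0, 0)
Constraint values g_i(x) = a_i^T x - b_i:
  g_1((2, 3)) = 1
Stationarity residual: grad f(x) + sum_i lambda_i a_i = (0, 0)
  -> stationarity OK
Primal feasibility (all g_i <= 0): FAILS
Dual feasibility (all lambda_i >= 0): OK
Complementary slackness (lambda_i * g_i(x) = 0 for all i): OK

Verdict: the first failing condition is primal_feasibility -> primal.

primal


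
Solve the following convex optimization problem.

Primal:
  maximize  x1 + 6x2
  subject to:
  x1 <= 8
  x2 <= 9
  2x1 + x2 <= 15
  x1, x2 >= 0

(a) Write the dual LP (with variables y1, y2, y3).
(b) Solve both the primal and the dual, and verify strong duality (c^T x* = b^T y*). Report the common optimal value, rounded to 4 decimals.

The standard primal-dual pair for 'max c^T x s.t. A x <= b, x >= 0' is:
  Dual:  min b^T y  s.t.  A^T y >= c,  y >= 0.

So the dual LP is:
  minimize  8y1 + 9y2 + 15y3
  subject to:
    y1 + 2y3 >= 1
    y2 + y3 >= 6
    y1, y2, y3 >= 0

Solving the primal: x* = (3, 9).
  primal value c^T x* = 57.
Solving the dual: y* = (0, 5.5, 0.5).
  dual value b^T y* = 57.
Strong duality: c^T x* = b^T y*. Confirmed.

57


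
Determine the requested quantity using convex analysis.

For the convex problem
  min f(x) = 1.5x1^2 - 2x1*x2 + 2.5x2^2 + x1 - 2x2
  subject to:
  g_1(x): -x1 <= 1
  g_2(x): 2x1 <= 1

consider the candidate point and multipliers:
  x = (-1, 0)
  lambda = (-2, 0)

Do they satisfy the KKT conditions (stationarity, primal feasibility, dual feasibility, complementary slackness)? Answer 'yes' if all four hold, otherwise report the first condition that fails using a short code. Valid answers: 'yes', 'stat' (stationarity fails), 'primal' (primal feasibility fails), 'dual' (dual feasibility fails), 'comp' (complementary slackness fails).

Gradient of f: grad f(x) = Q x + c = (-2, 0)
Constraint values g_i(x) = a_i^T x - b_i:
  g_1((-1, 0)) = 0
  g_2((-1, 0)) = -3
Stationarity residual: grad f(x) + sum_i lambda_i a_i = (0, 0)
  -> stationarity OK
Primal feasibility (all g_i <= 0): OK
Dual feasibility (all lambda_i >= 0): FAILS
Complementary slackness (lambda_i * g_i(x) = 0 for all i): OK

Verdict: the first failing condition is dual_feasibility -> dual.

dual


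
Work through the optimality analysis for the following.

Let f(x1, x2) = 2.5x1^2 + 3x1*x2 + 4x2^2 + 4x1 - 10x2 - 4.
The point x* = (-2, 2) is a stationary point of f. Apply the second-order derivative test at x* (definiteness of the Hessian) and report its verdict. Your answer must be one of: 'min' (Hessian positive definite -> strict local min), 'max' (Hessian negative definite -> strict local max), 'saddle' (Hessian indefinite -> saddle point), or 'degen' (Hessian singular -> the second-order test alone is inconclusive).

Compute the Hessian H = grad^2 f:
  H = [[5, 3], [3, 8]]
Verify stationarity: grad f(x*) = H x* + g = (0, 0).
Eigenvalues of H: 3.1459, 9.8541.
Both eigenvalues > 0, so H is positive definite -> x* is a strict local min.

min


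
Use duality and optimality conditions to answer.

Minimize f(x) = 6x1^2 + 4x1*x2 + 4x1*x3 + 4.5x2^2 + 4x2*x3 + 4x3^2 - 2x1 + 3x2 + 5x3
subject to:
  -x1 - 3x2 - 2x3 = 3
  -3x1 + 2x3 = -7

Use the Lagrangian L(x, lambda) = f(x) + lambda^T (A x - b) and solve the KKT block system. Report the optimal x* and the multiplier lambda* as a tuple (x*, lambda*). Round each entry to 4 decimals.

Form the Lagrangian:
  L(x, lambda) = (1/2) x^T Q x + c^T x + lambda^T (A x - b)
Stationarity (grad_x L = 0): Q x + c + A^T lambda = 0.
Primal feasibility: A x = b.

This gives the KKT block system:
  [ Q   A^T ] [ x     ]   [-c ]
  [ A    0  ] [ lambda ] = [ b ]

Solving the linear system:
  x*      = (1.2287, -0.305, -1.6569)
  lambda* = (-0.4858, 1.7943)
  f(x*)   = 1.1804

x* = (1.2287, -0.305, -1.6569), lambda* = (-0.4858, 1.7943)


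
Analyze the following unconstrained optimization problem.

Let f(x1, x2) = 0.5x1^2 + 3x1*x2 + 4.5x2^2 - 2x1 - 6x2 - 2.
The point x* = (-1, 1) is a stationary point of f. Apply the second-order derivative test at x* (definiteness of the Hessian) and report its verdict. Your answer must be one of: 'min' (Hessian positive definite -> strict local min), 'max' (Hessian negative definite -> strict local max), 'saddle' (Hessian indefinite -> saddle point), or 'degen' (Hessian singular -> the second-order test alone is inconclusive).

Compute the Hessian H = grad^2 f:
  H = [[1, 3], [3, 9]]
Verify stationarity: grad f(x*) = H x* + g = (0, 0).
Eigenvalues of H: 0, 10.
H has a zero eigenvalue (singular; positive semidefinite but not definite), so H is neither positive definite, negative definite, nor indefinite. The second-order test alone is inconclusive -> degen.
(Indeed, f is constant along the null direction of H through x*, so x* is not a strict local extremum.)

degen


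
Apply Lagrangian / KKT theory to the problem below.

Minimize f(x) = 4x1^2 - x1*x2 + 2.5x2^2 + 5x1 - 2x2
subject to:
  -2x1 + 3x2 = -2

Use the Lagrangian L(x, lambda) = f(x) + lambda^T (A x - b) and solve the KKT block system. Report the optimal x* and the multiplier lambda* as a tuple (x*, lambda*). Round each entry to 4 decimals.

Form the Lagrangian:
  L(x, lambda) = (1/2) x^T Q x + c^T x + lambda^T (A x - b)
Stationarity (grad_x L = 0): Q x + c + A^T lambda = 0.
Primal feasibility: A x = b.

This gives the KKT block system:
  [ Q   A^T ] [ x     ]   [-c ]
  [ A    0  ] [ lambda ] = [ b ]

Solving the linear system:
  x*      = (-0.2375, -0.825)
  lambda* = (1.9625)
  f(x*)   = 2.1938

x* = (-0.2375, -0.825), lambda* = (1.9625)


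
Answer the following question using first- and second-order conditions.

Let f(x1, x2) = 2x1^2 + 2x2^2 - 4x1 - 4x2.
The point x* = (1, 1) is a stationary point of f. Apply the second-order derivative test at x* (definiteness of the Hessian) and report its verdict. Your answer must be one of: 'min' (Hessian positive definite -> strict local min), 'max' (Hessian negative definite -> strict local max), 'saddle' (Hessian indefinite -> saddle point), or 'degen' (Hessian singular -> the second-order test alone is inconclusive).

Compute the Hessian H = grad^2 f:
  H = [[4, 0], [0, 4]]
Verify stationarity: grad f(x*) = H x* + g = (0, 0).
Eigenvalues of H: 4, 4.
Both eigenvalues > 0, so H is positive definite -> x* is a strict local min.

min


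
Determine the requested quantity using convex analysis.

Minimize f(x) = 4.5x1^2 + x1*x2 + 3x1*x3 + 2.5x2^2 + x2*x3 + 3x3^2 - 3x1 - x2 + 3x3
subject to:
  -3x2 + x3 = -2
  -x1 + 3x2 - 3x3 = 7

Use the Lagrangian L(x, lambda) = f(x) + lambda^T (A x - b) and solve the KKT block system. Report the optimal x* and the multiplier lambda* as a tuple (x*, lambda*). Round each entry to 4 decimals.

Form the Lagrangian:
  L(x, lambda) = (1/2) x^T Q x + c^T x + lambda^T (A x - b)
Stationarity (grad_x L = 0): Q x + c + A^T lambda = 0.
Primal feasibility: A x = b.

This gives the KKT block system:
  [ Q   A^T ] [ x     ]   [-c ]
  [ A    0  ] [ lambda ] = [ b ]

Solving the linear system:
  x*      = (0.5167, -0.2528, -2.7584)
  lambda* = (-8.3792, -6.8773)
  f(x*)   = 10.9052

x* = (0.5167, -0.2528, -2.7584), lambda* = (-8.3792, -6.8773)


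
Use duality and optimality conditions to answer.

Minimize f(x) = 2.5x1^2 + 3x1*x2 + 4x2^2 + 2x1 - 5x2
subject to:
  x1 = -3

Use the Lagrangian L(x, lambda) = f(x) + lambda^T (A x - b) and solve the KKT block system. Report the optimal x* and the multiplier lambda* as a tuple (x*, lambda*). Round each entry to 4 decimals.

Form the Lagrangian:
  L(x, lambda) = (1/2) x^T Q x + c^T x + lambda^T (A x - b)
Stationarity (grad_x L = 0): Q x + c + A^T lambda = 0.
Primal feasibility: A x = b.

This gives the KKT block system:
  [ Q   A^T ] [ x     ]   [-c ]
  [ A    0  ] [ lambda ] = [ b ]

Solving the linear system:
  x*      = (-3, 1.75)
  lambda* = (7.75)
  f(x*)   = 4.25

x* = (-3, 1.75), lambda* = (7.75)


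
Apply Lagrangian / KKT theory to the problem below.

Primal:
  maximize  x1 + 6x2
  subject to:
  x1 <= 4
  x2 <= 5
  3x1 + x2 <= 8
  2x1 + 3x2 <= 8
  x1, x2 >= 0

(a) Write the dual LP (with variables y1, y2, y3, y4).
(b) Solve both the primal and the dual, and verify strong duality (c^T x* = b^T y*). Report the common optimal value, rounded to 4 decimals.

The standard primal-dual pair for 'max c^T x s.t. A x <= b, x >= 0' is:
  Dual:  min b^T y  s.t.  A^T y >= c,  y >= 0.

So the dual LP is:
  minimize  4y1 + 5y2 + 8y3 + 8y4
  subject to:
    y1 + 3y3 + 2y4 >= 1
    y2 + y3 + 3y4 >= 6
    y1, y2, y3, y4 >= 0

Solving the primal: x* = (0, 2.6667).
  primal value c^T x* = 16.
Solving the dual: y* = (0, 0, 0, 2).
  dual value b^T y* = 16.
Strong duality: c^T x* = b^T y*. Confirmed.

16


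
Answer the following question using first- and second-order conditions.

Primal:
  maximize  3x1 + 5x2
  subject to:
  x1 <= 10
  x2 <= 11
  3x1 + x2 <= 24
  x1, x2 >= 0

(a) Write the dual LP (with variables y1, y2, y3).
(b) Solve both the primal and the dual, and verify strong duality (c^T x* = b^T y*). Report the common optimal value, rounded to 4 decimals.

The standard primal-dual pair for 'max c^T x s.t. A x <= b, x >= 0' is:
  Dual:  min b^T y  s.t.  A^T y >= c,  y >= 0.

So the dual LP is:
  minimize  10y1 + 11y2 + 24y3
  subject to:
    y1 + 3y3 >= 3
    y2 + y3 >= 5
    y1, y2, y3 >= 0

Solving the primal: x* = (4.3333, 11).
  primal value c^T x* = 68.
Solving the dual: y* = (0, 4, 1).
  dual value b^T y* = 68.
Strong duality: c^T x* = b^T y*. Confirmed.

68


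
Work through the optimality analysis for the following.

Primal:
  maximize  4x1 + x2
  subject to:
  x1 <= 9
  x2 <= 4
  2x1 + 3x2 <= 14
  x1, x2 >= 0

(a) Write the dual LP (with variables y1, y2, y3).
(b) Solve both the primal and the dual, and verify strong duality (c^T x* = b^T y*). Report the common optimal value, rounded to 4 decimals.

The standard primal-dual pair for 'max c^T x s.t. A x <= b, x >= 0' is:
  Dual:  min b^T y  s.t.  A^T y >= c,  y >= 0.

So the dual LP is:
  minimize  9y1 + 4y2 + 14y3
  subject to:
    y1 + 2y3 >= 4
    y2 + 3y3 >= 1
    y1, y2, y3 >= 0

Solving the primal: x* = (7, 0).
  primal value c^T x* = 28.
Solving the dual: y* = (0, 0, 2).
  dual value b^T y* = 28.
Strong duality: c^T x* = b^T y*. Confirmed.

28


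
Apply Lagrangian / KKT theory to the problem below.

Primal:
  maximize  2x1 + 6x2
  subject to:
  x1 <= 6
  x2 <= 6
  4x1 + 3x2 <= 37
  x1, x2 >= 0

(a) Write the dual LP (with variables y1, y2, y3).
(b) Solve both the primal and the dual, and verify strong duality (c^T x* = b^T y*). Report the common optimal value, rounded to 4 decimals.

The standard primal-dual pair for 'max c^T x s.t. A x <= b, x >= 0' is:
  Dual:  min b^T y  s.t.  A^T y >= c,  y >= 0.

So the dual LP is:
  minimize  6y1 + 6y2 + 37y3
  subject to:
    y1 + 4y3 >= 2
    y2 + 3y3 >= 6
    y1, y2, y3 >= 0

Solving the primal: x* = (4.75, 6).
  primal value c^T x* = 45.5.
Solving the dual: y* = (0, 4.5, 0.5).
  dual value b^T y* = 45.5.
Strong duality: c^T x* = b^T y*. Confirmed.

45.5


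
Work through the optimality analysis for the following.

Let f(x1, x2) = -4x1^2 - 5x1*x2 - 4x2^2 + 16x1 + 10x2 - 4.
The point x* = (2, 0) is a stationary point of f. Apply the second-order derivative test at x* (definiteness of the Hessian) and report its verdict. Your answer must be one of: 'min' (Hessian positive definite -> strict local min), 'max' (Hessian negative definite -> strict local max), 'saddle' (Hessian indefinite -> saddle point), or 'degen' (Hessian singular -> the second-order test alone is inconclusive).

Compute the Hessian H = grad^2 f:
  H = [[-8, -5], [-5, -8]]
Verify stationarity: grad f(x*) = H x* + g = (0, 0).
Eigenvalues of H: -13, -3.
Both eigenvalues < 0, so H is negative definite -> x* is a strict local max.

max


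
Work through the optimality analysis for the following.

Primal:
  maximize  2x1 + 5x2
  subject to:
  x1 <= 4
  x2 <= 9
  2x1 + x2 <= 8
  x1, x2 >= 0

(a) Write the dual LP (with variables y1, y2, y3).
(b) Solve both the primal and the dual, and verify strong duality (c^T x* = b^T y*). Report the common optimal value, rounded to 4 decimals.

The standard primal-dual pair for 'max c^T x s.t. A x <= b, x >= 0' is:
  Dual:  min b^T y  s.t.  A^T y >= c,  y >= 0.

So the dual LP is:
  minimize  4y1 + 9y2 + 8y3
  subject to:
    y1 + 2y3 >= 2
    y2 + y3 >= 5
    y1, y2, y3 >= 0

Solving the primal: x* = (0, 8).
  primal value c^T x* = 40.
Solving the dual: y* = (0, 0, 5).
  dual value b^T y* = 40.
Strong duality: c^T x* = b^T y*. Confirmed.

40


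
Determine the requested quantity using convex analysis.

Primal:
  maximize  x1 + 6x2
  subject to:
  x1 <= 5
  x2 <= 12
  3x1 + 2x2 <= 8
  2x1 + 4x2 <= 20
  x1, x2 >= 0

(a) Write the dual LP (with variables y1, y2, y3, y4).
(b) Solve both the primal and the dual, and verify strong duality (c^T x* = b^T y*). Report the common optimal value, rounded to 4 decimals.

The standard primal-dual pair for 'max c^T x s.t. A x <= b, x >= 0' is:
  Dual:  min b^T y  s.t.  A^T y >= c,  y >= 0.

So the dual LP is:
  minimize  5y1 + 12y2 + 8y3 + 20y4
  subject to:
    y1 + 3y3 + 2y4 >= 1
    y2 + 2y3 + 4y4 >= 6
    y1, y2, y3, y4 >= 0

Solving the primal: x* = (0, 4).
  primal value c^T x* = 24.
Solving the dual: y* = (0, 0, 3, 0).
  dual value b^T y* = 24.
Strong duality: c^T x* = b^T y*. Confirmed.

24


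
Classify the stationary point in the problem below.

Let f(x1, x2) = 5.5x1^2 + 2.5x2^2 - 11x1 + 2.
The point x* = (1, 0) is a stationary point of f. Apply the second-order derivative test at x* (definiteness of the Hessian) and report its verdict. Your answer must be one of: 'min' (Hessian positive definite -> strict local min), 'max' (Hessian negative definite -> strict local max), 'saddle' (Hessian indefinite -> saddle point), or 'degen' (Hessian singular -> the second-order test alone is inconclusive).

Compute the Hessian H = grad^2 f:
  H = [[11, 0], [0, 5]]
Verify stationarity: grad f(x*) = H x* + g = (0, 0).
Eigenvalues of H: 5, 11.
Both eigenvalues > 0, so H is positive definite -> x* is a strict local min.

min


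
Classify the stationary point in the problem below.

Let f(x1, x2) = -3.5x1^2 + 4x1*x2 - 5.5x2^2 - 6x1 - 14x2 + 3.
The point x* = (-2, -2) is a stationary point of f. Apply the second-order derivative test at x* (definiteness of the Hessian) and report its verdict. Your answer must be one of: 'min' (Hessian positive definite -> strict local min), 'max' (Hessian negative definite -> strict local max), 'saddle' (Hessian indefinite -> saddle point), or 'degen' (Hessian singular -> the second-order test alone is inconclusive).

Compute the Hessian H = grad^2 f:
  H = [[-7, 4], [4, -11]]
Verify stationarity: grad f(x*) = H x* + g = (0, 0).
Eigenvalues of H: -13.4721, -4.5279.
Both eigenvalues < 0, so H is negative definite -> x* is a strict local max.

max


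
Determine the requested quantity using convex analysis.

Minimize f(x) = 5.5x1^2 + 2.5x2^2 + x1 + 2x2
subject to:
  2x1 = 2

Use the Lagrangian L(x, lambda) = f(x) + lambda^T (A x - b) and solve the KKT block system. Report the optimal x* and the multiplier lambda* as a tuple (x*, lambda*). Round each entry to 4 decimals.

Form the Lagrangian:
  L(x, lambda) = (1/2) x^T Q x + c^T x + lambda^T (A x - b)
Stationarity (grad_x L = 0): Q x + c + A^T lambda = 0.
Primal feasibility: A x = b.

This gives the KKT block system:
  [ Q   A^T ] [ x     ]   [-c ]
  [ A    0  ] [ lambda ] = [ b ]

Solving the linear system:
  x*      = (1, -0.4)
  lambda* = (-6)
  f(x*)   = 6.1

x* = (1, -0.4), lambda* = (-6)


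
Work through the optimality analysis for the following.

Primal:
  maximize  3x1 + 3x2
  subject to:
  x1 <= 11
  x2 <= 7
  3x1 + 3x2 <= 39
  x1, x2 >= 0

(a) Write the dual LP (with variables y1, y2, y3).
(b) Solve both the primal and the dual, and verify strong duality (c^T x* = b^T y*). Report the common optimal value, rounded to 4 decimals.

The standard primal-dual pair for 'max c^T x s.t. A x <= b, x >= 0' is:
  Dual:  min b^T y  s.t.  A^T y >= c,  y >= 0.

So the dual LP is:
  minimize  11y1 + 7y2 + 39y3
  subject to:
    y1 + 3y3 >= 3
    y2 + 3y3 >= 3
    y1, y2, y3 >= 0

Solving the primal: x* = (6, 7).
  primal value c^T x* = 39.
Solving the dual: y* = (0, 0, 1).
  dual value b^T y* = 39.
Strong duality: c^T x* = b^T y*. Confirmed.

39


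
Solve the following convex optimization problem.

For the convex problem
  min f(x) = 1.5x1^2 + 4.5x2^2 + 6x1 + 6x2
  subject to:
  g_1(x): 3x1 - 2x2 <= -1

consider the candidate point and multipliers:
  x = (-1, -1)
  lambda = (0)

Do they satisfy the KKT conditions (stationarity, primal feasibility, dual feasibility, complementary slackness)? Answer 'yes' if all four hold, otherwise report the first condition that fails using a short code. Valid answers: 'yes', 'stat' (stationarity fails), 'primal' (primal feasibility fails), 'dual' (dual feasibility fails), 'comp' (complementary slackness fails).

Gradient of f: grad f(x) = Q x + c = (3, -3)
Constraint values g_i(x) = a_i^T x - b_i:
  g_1((-1, -1)) = 0
Stationarity residual: grad f(x) + sum_i lambda_i a_i = (3, -3)
  -> stationarity FAILS
Primal feasibility (all g_i <= 0): OK
Dual feasibility (all lambda_i >= 0): OK
Complementary slackness (lambda_i * g_i(x) = 0 for all i): OK

Verdict: the first failing condition is stationarity -> stat.

stat


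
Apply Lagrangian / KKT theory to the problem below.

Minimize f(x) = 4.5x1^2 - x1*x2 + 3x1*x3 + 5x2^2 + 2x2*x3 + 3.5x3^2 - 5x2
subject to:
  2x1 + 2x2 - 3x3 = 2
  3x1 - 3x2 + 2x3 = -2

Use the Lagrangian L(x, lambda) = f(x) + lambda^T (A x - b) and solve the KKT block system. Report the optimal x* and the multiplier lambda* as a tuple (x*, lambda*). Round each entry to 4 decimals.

Form the Lagrangian:
  L(x, lambda) = (1/2) x^T Q x + c^T x + lambda^T (A x - b)
Stationarity (grad_x L = 0): Q x + c + A^T lambda = 0.
Primal feasibility: A x = b.

This gives the KKT block system:
  [ Q   A^T ] [ x     ]   [-c ]
  [ A    0  ] [ lambda ] = [ b ]

Solving the linear system:
  x*      = (0.0733, 0.5907, -0.224)
  lambda* = (0.0543, 0.1647)
  f(x*)   = -1.3663

x* = (0.0733, 0.5907, -0.224), lambda* = (0.0543, 0.1647)


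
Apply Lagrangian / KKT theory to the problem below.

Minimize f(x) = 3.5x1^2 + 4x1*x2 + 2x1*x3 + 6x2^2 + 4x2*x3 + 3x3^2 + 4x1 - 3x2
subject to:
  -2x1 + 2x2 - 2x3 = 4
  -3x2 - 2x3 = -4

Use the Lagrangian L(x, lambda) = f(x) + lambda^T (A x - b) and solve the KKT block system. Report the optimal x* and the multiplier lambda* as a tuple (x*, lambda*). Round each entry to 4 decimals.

Form the Lagrangian:
  L(x, lambda) = (1/2) x^T Q x + c^T x + lambda^T (A x - b)
Stationarity (grad_x L = 0): Q x + c + A^T lambda = 0.
Primal feasibility: A x = b.

This gives the KKT block system:
  [ Q   A^T ] [ x     ]   [-c ]
  [ A    0  ] [ lambda ] = [ b ]

Solving the linear system:
  x*      = (-1.3092, 1.0763, 0.3855)
  lambda* = (-0.0442, 2.0442)
  f(x*)   = -0.0562

x* = (-1.3092, 1.0763, 0.3855), lambda* = (-0.0442, 2.0442)


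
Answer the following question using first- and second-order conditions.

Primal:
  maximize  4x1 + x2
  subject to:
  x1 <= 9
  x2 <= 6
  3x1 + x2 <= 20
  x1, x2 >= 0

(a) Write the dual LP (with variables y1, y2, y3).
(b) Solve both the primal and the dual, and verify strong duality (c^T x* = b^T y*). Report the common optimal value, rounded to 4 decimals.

The standard primal-dual pair for 'max c^T x s.t. A x <= b, x >= 0' is:
  Dual:  min b^T y  s.t.  A^T y >= c,  y >= 0.

So the dual LP is:
  minimize  9y1 + 6y2 + 20y3
  subject to:
    y1 + 3y3 >= 4
    y2 + y3 >= 1
    y1, y2, y3 >= 0

Solving the primal: x* = (6.6667, 0).
  primal value c^T x* = 26.6667.
Solving the dual: y* = (0, 0, 1.3333).
  dual value b^T y* = 26.6667.
Strong duality: c^T x* = b^T y*. Confirmed.

26.6667


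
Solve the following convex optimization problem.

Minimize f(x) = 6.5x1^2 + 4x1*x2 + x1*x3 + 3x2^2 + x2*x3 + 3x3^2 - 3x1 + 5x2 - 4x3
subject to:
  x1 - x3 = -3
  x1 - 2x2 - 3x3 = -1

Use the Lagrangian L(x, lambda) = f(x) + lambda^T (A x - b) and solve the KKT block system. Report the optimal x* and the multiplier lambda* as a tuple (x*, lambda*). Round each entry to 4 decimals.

Form the Lagrangian:
  L(x, lambda) = (1/2) x^T Q x + c^T x + lambda^T (A x - b)
Stationarity (grad_x L = 0): Q x + c + A^T lambda = 0.
Primal feasibility: A x = b.

This gives the KKT block system:
  [ Q   A^T ] [ x     ]   [-c ]
  [ A    0  ] [ lambda ] = [ b ]

Solving the linear system:
  x*      = (-0.5882, -3.4118, 2.4118)
  lambda* = (29.5882, -7.7059)
  f(x*)   = 28.0588

x* = (-0.5882, -3.4118, 2.4118), lambda* = (29.5882, -7.7059)


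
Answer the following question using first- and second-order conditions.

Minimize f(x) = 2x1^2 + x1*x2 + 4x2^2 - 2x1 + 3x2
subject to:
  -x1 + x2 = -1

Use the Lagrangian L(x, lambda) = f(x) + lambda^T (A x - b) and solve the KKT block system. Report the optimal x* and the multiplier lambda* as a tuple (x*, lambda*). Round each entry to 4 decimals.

Form the Lagrangian:
  L(x, lambda) = (1/2) x^T Q x + c^T x + lambda^T (A x - b)
Stationarity (grad_x L = 0): Q x + c + A^T lambda = 0.
Primal feasibility: A x = b.

This gives the KKT block system:
  [ Q   A^T ] [ x     ]   [-c ]
  [ A    0  ] [ lambda ] = [ b ]

Solving the linear system:
  x*      = (0.5714, -0.4286)
  lambda* = (-0.1429)
  f(x*)   = -1.2857

x* = (0.5714, -0.4286), lambda* = (-0.1429)


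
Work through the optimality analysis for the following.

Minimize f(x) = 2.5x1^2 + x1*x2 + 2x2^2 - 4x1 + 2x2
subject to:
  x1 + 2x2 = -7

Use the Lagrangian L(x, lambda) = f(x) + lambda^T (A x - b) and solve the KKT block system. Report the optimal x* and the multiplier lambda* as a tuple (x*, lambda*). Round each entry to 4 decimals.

Form the Lagrangian:
  L(x, lambda) = (1/2) x^T Q x + c^T x + lambda^T (A x - b)
Stationarity (grad_x L = 0): Q x + c + A^T lambda = 0.
Primal feasibility: A x = b.

This gives the KKT block system:
  [ Q   A^T ] [ x     ]   [-c ]
  [ A    0  ] [ lambda ] = [ b ]

Solving the linear system:
  x*      = (0.3, -3.65)
  lambda* = (6.15)
  f(x*)   = 17.275

x* = (0.3, -3.65), lambda* = (6.15)


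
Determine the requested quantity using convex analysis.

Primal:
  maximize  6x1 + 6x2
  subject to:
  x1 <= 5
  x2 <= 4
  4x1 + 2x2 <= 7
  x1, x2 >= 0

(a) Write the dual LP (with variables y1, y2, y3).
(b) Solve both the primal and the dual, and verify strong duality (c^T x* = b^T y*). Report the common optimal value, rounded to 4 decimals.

The standard primal-dual pair for 'max c^T x s.t. A x <= b, x >= 0' is:
  Dual:  min b^T y  s.t.  A^T y >= c,  y >= 0.

So the dual LP is:
  minimize  5y1 + 4y2 + 7y3
  subject to:
    y1 + 4y3 >= 6
    y2 + 2y3 >= 6
    y1, y2, y3 >= 0

Solving the primal: x* = (0, 3.5).
  primal value c^T x* = 21.
Solving the dual: y* = (0, 0, 3).
  dual value b^T y* = 21.
Strong duality: c^T x* = b^T y*. Confirmed.

21


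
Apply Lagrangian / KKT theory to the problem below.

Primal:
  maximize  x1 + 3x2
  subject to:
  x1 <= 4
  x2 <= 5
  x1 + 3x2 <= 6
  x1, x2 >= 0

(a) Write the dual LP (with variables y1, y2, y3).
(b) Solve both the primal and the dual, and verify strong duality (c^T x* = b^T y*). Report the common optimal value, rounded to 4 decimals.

The standard primal-dual pair for 'max c^T x s.t. A x <= b, x >= 0' is:
  Dual:  min b^T y  s.t.  A^T y >= c,  y >= 0.

So the dual LP is:
  minimize  4y1 + 5y2 + 6y3
  subject to:
    y1 + y3 >= 1
    y2 + 3y3 >= 3
    y1, y2, y3 >= 0

Solving the primal: x* = (0, 2).
  primal value c^T x* = 6.
Solving the dual: y* = (0, 0, 1).
  dual value b^T y* = 6.
Strong duality: c^T x* = b^T y*. Confirmed.

6


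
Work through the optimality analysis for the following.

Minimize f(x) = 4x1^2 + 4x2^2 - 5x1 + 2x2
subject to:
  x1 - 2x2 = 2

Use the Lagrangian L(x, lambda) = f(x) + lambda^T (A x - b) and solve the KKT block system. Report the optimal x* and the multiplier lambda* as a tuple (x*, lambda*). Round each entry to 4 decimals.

Form the Lagrangian:
  L(x, lambda) = (1/2) x^T Q x + c^T x + lambda^T (A x - b)
Stationarity (grad_x L = 0): Q x + c + A^T lambda = 0.
Primal feasibility: A x = b.

This gives the KKT block system:
  [ Q   A^T ] [ x     ]   [-c ]
  [ A    0  ] [ lambda ] = [ b ]

Solving the linear system:
  x*      = (0.8, -0.6)
  lambda* = (-1.4)
  f(x*)   = -1.2

x* = (0.8, -0.6), lambda* = (-1.4)


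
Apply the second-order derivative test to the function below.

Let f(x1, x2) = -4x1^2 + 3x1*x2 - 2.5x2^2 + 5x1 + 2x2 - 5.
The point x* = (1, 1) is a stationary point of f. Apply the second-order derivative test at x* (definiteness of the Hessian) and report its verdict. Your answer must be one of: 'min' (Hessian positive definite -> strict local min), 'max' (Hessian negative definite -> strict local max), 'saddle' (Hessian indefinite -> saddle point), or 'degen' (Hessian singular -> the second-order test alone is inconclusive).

Compute the Hessian H = grad^2 f:
  H = [[-8, 3], [3, -5]]
Verify stationarity: grad f(x*) = H x* + g = (0, 0).
Eigenvalues of H: -9.8541, -3.1459.
Both eigenvalues < 0, so H is negative definite -> x* is a strict local max.

max


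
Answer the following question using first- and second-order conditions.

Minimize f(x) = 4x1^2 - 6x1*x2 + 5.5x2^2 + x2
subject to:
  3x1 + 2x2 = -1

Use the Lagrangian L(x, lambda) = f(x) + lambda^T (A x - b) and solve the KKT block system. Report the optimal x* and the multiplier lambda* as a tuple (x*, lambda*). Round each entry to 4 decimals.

Form the Lagrangian:
  L(x, lambda) = (1/2) x^T Q x + c^T x + lambda^T (A x - b)
Stationarity (grad_x L = 0): Q x + c + A^T lambda = 0.
Primal feasibility: A x = b.

This gives the KKT block system:
  [ Q   A^T ] [ x     ]   [-c ]
  [ A    0  ] [ lambda ] = [ b ]

Solving the linear system:
  x*      = (-0.1921, -0.2118)
  lambda* = (0.0887)
  f(x*)   = -0.0616

x* = (-0.1921, -0.2118), lambda* = (0.0887)


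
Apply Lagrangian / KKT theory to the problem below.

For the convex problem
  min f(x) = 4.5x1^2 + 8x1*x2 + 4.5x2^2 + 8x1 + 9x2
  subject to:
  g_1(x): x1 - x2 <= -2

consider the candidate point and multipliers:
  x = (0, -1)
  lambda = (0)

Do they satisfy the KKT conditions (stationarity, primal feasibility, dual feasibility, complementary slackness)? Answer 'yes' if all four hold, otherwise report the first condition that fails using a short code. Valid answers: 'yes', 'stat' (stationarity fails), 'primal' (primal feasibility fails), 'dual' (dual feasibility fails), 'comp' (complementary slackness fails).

Gradient of f: grad f(x) = Q x + c = (0, 0)
Constraint values g_i(x) = a_i^T x - b_i:
  g_1((0, -1)) = 3
Stationarity residual: grad f(x) + sum_i lambda_i a_i = (0, 0)
  -> stationarity OK
Primal feasibility (all g_i <= 0): FAILS
Dual feasibility (all lambda_i >= 0): OK
Complementary slackness (lambda_i * g_i(x) = 0 for all i): OK

Verdict: the first failing condition is primal_feasibility -> primal.

primal


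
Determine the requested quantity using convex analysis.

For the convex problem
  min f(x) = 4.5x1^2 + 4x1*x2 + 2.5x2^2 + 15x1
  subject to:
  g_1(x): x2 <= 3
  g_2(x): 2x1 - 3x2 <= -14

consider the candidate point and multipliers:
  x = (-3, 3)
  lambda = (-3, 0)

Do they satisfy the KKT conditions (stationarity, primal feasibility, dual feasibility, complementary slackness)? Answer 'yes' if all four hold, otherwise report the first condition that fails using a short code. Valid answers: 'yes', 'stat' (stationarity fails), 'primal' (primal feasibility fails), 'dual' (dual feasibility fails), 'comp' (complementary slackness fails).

Gradient of f: grad f(x) = Q x + c = (0, 3)
Constraint values g_i(x) = a_i^T x - b_i:
  g_1((-3, 3)) = 0
  g_2((-3, 3)) = -1
Stationarity residual: grad f(x) + sum_i lambda_i a_i = (0, 0)
  -> stationarity OK
Primal feasibility (all g_i <= 0): OK
Dual feasibility (all lambda_i >= 0): FAILS
Complementary slackness (lambda_i * g_i(x) = 0 for all i): OK

Verdict: the first failing condition is dual_feasibility -> dual.

dual


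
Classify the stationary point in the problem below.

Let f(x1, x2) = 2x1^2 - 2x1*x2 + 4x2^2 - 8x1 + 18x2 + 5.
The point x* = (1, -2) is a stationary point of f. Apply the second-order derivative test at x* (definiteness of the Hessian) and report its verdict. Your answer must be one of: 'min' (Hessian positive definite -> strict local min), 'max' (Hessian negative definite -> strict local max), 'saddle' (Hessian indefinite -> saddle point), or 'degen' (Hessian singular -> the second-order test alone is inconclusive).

Compute the Hessian H = grad^2 f:
  H = [[4, -2], [-2, 8]]
Verify stationarity: grad f(x*) = H x* + g = (0, 0).
Eigenvalues of H: 3.1716, 8.8284.
Both eigenvalues > 0, so H is positive definite -> x* is a strict local min.

min


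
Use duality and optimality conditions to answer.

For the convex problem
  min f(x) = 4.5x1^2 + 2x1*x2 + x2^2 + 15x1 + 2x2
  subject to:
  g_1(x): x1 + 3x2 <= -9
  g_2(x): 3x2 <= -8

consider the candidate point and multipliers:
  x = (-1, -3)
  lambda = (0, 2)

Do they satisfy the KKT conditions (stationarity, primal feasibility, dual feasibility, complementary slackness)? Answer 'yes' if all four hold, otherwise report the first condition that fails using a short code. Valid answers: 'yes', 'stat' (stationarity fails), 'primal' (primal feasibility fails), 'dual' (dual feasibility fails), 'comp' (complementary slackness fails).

Gradient of f: grad f(x) = Q x + c = (0, -6)
Constraint values g_i(x) = a_i^T x - b_i:
  g_1((-1, -3)) = -1
  g_2((-1, -3)) = -1
Stationarity residual: grad f(x) + sum_i lambda_i a_i = (0, 0)
  -> stationarity OK
Primal feasibility (all g_i <= 0): OK
Dual feasibility (all lambda_i >= 0): OK
Complementary slackness (lambda_i * g_i(x) = 0 for all i): FAILS

Verdict: the first failing condition is complementary_slackness -> comp.

comp


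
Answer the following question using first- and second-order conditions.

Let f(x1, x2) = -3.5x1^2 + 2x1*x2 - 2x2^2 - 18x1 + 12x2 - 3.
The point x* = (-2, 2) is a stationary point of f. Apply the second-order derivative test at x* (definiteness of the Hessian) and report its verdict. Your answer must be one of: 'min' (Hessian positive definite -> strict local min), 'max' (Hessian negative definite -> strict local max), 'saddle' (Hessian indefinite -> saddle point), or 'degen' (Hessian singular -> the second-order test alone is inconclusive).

Compute the Hessian H = grad^2 f:
  H = [[-7, 2], [2, -4]]
Verify stationarity: grad f(x*) = H x* + g = (0, 0).
Eigenvalues of H: -8, -3.
Both eigenvalues < 0, so H is negative definite -> x* is a strict local max.

max


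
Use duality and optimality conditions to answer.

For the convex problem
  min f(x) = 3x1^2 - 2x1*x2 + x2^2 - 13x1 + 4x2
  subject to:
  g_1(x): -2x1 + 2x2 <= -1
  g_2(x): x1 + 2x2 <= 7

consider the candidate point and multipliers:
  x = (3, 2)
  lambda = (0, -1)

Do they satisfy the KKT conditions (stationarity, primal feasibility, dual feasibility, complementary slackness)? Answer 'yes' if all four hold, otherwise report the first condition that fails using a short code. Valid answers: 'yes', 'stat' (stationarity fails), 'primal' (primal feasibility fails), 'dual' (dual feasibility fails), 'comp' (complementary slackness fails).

Gradient of f: grad f(x) = Q x + c = (1, 2)
Constraint values g_i(x) = a_i^T x - b_i:
  g_1((3, 2)) = -1
  g_2((3, 2)) = 0
Stationarity residual: grad f(x) + sum_i lambda_i a_i = (0, 0)
  -> stationarity OK
Primal feasibility (all g_i <= 0): OK
Dual feasibility (all lambda_i >= 0): FAILS
Complementary slackness (lambda_i * g_i(x) = 0 for all i): OK

Verdict: the first failing condition is dual_feasibility -> dual.

dual


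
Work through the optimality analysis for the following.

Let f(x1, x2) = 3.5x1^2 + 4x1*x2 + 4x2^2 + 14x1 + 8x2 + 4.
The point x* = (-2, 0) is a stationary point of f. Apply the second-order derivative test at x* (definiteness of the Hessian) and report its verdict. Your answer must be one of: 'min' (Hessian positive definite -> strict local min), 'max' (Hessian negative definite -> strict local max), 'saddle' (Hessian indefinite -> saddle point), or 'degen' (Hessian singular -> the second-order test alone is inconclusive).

Compute the Hessian H = grad^2 f:
  H = [[7, 4], [4, 8]]
Verify stationarity: grad f(x*) = H x* + g = (0, 0).
Eigenvalues of H: 3.4689, 11.5311.
Both eigenvalues > 0, so H is positive definite -> x* is a strict local min.

min


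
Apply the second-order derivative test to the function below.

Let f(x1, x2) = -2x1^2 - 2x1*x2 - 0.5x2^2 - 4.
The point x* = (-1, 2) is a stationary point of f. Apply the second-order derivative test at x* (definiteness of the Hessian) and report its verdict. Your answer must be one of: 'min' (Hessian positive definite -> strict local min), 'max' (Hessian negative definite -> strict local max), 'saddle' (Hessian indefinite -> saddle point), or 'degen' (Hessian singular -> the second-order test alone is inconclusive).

Compute the Hessian H = grad^2 f:
  H = [[-4, -2], [-2, -1]]
Verify stationarity: grad f(x*) = H x* + g = (0, 0).
Eigenvalues of H: -5, 0.
H has a zero eigenvalue (singular; negative semidefinite but not definite), so H is neither positive definite, negative definite, nor indefinite. The second-order test alone is inconclusive -> degen.
(Indeed, f is constant along the null direction of H through x*, so x* is not a strict local extremum.)

degen


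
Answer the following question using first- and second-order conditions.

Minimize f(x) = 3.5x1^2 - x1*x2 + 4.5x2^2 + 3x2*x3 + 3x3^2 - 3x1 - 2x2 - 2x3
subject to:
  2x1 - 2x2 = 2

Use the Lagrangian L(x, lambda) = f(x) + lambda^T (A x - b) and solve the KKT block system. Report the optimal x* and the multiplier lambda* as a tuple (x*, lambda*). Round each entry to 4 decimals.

Form the Lagrangian:
  L(x, lambda) = (1/2) x^T Q x + c^T x + lambda^T (A x - b)
Stationarity (grad_x L = 0): Q x + c + A^T lambda = 0.
Primal feasibility: A x = b.

This gives the KKT block system:
  [ Q   A^T ] [ x     ]   [-c ]
  [ A    0  ] [ lambda ] = [ b ]

Solving the linear system:
  x*      = (0.84, -0.16, 0.4133)
  lambda* = (-1.52)
  f(x*)   = 0.0067

x* = (0.84, -0.16, 0.4133), lambda* = (-1.52)


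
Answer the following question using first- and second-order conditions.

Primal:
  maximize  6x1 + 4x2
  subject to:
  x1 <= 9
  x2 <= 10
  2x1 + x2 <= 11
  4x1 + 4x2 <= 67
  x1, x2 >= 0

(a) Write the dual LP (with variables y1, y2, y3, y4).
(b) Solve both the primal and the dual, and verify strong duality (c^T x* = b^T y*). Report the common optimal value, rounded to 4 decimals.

The standard primal-dual pair for 'max c^T x s.t. A x <= b, x >= 0' is:
  Dual:  min b^T y  s.t.  A^T y >= c,  y >= 0.

So the dual LP is:
  minimize  9y1 + 10y2 + 11y3 + 67y4
  subject to:
    y1 + 2y3 + 4y4 >= 6
    y2 + y3 + 4y4 >= 4
    y1, y2, y3, y4 >= 0

Solving the primal: x* = (0.5, 10).
  primal value c^T x* = 43.
Solving the dual: y* = (0, 1, 3, 0).
  dual value b^T y* = 43.
Strong duality: c^T x* = b^T y*. Confirmed.

43


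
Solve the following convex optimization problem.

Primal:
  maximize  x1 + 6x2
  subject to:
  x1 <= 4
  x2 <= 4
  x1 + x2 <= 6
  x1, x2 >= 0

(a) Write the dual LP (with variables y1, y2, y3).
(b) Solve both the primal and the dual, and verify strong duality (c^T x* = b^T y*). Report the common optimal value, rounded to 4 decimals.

The standard primal-dual pair for 'max c^T x s.t. A x <= b, x >= 0' is:
  Dual:  min b^T y  s.t.  A^T y >= c,  y >= 0.

So the dual LP is:
  minimize  4y1 + 4y2 + 6y3
  subject to:
    y1 + y3 >= 1
    y2 + y3 >= 6
    y1, y2, y3 >= 0

Solving the primal: x* = (2, 4).
  primal value c^T x* = 26.
Solving the dual: y* = (0, 5, 1).
  dual value b^T y* = 26.
Strong duality: c^T x* = b^T y*. Confirmed.

26


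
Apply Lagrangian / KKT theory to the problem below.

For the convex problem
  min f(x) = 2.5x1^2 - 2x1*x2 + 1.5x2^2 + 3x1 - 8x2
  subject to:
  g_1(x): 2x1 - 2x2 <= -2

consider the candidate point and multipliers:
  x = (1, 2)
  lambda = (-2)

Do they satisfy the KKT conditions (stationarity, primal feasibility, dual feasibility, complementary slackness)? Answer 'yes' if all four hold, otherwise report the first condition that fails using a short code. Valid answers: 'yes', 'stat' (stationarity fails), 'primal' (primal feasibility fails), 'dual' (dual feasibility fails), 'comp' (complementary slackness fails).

Gradient of f: grad f(x) = Q x + c = (4, -4)
Constraint values g_i(x) = a_i^T x - b_i:
  g_1((1, 2)) = 0
Stationarity residual: grad f(x) + sum_i lambda_i a_i = (0, 0)
  -> stationarity OK
Primal feasibility (all g_i <= 0): OK
Dual feasibility (all lambda_i >= 0): FAILS
Complementary slackness (lambda_i * g_i(x) = 0 for all i): OK

Verdict: the first failing condition is dual_feasibility -> dual.

dual
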